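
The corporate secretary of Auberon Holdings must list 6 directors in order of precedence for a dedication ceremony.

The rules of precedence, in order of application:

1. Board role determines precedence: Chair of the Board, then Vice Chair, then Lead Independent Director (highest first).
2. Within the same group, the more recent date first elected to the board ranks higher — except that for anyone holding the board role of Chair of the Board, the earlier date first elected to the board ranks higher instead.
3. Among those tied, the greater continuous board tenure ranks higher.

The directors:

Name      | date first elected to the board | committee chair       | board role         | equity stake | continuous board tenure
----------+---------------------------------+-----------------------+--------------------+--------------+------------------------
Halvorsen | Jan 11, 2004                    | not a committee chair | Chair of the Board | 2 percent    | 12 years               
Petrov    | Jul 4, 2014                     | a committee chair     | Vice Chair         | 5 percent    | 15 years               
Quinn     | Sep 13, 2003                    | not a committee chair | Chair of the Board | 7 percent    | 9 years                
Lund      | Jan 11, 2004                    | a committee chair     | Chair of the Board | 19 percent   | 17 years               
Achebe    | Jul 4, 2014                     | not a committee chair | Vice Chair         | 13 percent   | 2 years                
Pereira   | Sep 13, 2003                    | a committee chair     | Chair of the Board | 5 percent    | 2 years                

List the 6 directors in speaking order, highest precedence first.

By board role: Quinn, Pereira, Lund and Halvorsen (Chair of the Board); then Petrov and Achebe (Vice Chair).
Among Quinn, Pereira, Lund and Halvorsen, by date first elected to the board (earlier first) (reversed rule for this group): Quinn and Pereira (Sep 13, 2003) before Lund and Halvorsen (Jan 11, 2004).
Among Quinn and Pereira, by continuous board tenure (higher first): Quinn (9 years) before Pereira (2 years).
Among Lund and Halvorsen, by continuous board tenure (higher first): Lund (17 years) before Halvorsen (12 years).
Petrov and Achebe both have date first elected to the board Jul 4, 2014, so the next rule applies.
Among Petrov and Achebe, by continuous board tenure (higher first): Petrov (15 years) before Achebe (2 years).
Full order: Quinn, Pereira, Lund, Halvorsen, Petrov, Achebe.

Quinn, Pereira, Lund, Halvorsen, Petrov, Achebe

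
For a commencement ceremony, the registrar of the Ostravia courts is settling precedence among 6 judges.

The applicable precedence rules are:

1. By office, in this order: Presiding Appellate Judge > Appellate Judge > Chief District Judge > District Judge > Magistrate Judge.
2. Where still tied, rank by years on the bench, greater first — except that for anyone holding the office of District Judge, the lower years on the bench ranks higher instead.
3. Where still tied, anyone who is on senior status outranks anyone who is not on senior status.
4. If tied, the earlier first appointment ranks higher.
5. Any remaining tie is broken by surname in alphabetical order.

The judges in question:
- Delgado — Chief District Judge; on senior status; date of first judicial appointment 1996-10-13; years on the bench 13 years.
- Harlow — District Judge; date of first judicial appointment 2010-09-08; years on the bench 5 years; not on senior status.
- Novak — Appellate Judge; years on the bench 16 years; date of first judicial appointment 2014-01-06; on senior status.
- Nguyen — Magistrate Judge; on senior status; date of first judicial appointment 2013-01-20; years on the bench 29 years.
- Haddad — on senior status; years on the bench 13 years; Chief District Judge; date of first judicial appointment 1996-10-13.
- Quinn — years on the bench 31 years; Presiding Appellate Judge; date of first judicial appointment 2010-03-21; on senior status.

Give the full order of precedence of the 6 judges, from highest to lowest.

Quinn, Novak, Delgado, Haddad, Harlow, Nguyen

By office: Quinn (Presiding Appellate Judge); then Novak (Appellate Judge); then Delgado and Haddad (Chief District Judge); then Harlow (District Judge); then Nguyen (Magistrate Judge).
Delgado and Haddad both have years on the bench 13 years, so the next rule applies.
Delgado and Haddad are each on senior status, so the next rule applies.
Delgado and Haddad both have date of first judicial appointment 1996-10-13, so the next rule applies.
Among Delgado and Haddad, alphabetically by surname: Delgado before Haddad.
Full order: Quinn, Novak, Delgado, Haddad, Harlow, Nguyen.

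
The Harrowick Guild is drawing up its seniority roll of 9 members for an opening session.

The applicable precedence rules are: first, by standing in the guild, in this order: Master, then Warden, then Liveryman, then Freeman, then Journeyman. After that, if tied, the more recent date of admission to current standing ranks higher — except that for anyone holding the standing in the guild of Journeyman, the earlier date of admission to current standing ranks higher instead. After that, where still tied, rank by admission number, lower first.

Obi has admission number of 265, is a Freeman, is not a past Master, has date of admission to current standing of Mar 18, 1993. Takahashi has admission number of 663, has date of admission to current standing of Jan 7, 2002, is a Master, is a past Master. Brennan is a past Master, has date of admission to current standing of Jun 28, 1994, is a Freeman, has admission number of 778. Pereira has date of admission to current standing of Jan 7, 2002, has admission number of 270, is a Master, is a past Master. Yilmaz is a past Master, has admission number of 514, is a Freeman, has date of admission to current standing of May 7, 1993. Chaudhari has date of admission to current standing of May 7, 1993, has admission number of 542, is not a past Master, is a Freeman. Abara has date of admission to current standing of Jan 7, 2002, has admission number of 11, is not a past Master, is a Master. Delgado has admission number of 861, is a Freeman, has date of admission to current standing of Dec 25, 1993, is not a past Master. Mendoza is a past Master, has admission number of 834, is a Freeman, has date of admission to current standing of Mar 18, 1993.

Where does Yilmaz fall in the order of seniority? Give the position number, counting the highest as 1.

By standing in the guild: Abara, Pereira and Takahashi (Master); then Brennan, Delgado, Yilmaz, Chaudhari, Obi and Mendoza (Freeman).
Abara, Pereira and Takahashi all have date of admission to current standing Jan 7, 2002, so the next rule applies.
Among Abara, Pereira and Takahashi, by admission number (lower first): Abara (11) before Pereira (270) before Takahashi (663).
Among Brennan, Delgado, Yilmaz, Chaudhari, Obi and Mendoza, by date of admission to current standing (later first): Brennan (Jun 28, 1994) before Delgado (Dec 25, 1993) before Yilmaz and Chaudhari (May 7, 1993) before Obi and Mendoza (Mar 18, 1993).
Among Yilmaz and Chaudhari, by admission number (lower first): Yilmaz (514) before Chaudhari (542).
Among Obi and Mendoza, by admission number (lower first): Obi (265) before Mendoza (834).
Order: Abara, Pereira, Takahashi, Brennan, Delgado, Yilmaz, Chaudhari, Obi, Mendoza. So position 6.

6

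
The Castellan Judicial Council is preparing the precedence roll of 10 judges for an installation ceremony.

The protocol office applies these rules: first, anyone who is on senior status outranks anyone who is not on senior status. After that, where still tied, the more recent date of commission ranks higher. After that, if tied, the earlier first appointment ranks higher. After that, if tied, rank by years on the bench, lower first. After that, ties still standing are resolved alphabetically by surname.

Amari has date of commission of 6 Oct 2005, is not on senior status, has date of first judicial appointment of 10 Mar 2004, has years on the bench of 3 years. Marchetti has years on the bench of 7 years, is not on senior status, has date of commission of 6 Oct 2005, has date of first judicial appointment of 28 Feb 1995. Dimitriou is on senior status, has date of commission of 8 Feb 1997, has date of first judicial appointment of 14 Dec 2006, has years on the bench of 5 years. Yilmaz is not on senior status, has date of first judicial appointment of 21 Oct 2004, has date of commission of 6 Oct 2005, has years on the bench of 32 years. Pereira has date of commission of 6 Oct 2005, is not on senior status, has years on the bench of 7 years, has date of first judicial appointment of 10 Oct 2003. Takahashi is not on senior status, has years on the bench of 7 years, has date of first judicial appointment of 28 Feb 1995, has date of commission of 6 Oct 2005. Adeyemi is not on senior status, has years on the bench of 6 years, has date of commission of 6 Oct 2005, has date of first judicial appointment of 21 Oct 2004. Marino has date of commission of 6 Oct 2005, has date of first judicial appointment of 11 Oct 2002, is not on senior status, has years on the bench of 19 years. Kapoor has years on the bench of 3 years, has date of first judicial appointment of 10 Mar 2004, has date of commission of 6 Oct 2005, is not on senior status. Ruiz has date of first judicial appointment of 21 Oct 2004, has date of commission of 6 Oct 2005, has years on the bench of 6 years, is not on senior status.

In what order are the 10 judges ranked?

By the first rule: Dimitriou (on senior status); then Marchetti, Takahashi, Marino, Pereira, Amari, Kapoor, Adeyemi, Ruiz and Yilmaz (each not on senior status).
Marchetti, Takahashi, Marino, Pereira, Amari, Kapoor, Adeyemi, Ruiz and Yilmaz all have date of commission 6 Oct 2005, so the next rule applies.
Among Marchetti, Takahashi, Marino, Pereira, Amari, Kapoor, Adeyemi, Ruiz and Yilmaz, by date of first judicial appointment (earlier first): Marchetti and Takahashi (28 Feb 1995) before Marino (11 Oct 2002) before Pereira (10 Oct 2003) before Amari and Kapoor (10 Mar 2004) before Adeyemi, Ruiz and Yilmaz (21 Oct 2004).
Marchetti and Takahashi both have years on the bench 7 years, so the next rule applies.
Among Marchetti and Takahashi, alphabetically by surname: Marchetti before Takahashi.
Amari and Kapoor both have years on the bench 3 years, so the next rule applies.
Among Amari and Kapoor, alphabetically by surname: Amari before Kapoor.
Among Adeyemi, Ruiz and Yilmaz, by years on the bench (lower first): Adeyemi and Ruiz (6 years) before Yilmaz (32 years).
Among Adeyemi and Ruiz, alphabetically by surname: Adeyemi before Ruiz.
Full order: Dimitriou, Marchetti, Takahashi, Marino, Pereira, Amari, Kapoor, Adeyemi, Ruiz, Yilmaz.

Dimitriou, Marchetti, Takahashi, Marino, Pereira, Amari, Kapoor, Adeyemi, Ruiz, Yilmaz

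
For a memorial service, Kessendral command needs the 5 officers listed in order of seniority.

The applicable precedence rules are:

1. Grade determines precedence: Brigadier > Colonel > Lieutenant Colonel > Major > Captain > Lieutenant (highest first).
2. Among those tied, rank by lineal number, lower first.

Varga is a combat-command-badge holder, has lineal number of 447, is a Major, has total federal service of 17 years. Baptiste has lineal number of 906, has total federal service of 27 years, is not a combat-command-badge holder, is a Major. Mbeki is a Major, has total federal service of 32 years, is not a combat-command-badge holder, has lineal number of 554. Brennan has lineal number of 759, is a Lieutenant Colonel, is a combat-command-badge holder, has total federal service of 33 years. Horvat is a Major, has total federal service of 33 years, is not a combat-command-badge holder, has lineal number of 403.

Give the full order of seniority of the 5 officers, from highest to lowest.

By grade: Brennan (Lieutenant Colonel); then Horvat, Varga, Mbeki and Baptiste (Major).
Among Horvat, Varga, Mbeki and Baptiste, by lineal number (lower first): Horvat (403) before Varga (447) before Mbeki (554) before Baptiste (906).
Full order: Brennan, Horvat, Varga, Mbeki, Baptiste.

Brennan, Horvat, Varga, Mbeki, Baptiste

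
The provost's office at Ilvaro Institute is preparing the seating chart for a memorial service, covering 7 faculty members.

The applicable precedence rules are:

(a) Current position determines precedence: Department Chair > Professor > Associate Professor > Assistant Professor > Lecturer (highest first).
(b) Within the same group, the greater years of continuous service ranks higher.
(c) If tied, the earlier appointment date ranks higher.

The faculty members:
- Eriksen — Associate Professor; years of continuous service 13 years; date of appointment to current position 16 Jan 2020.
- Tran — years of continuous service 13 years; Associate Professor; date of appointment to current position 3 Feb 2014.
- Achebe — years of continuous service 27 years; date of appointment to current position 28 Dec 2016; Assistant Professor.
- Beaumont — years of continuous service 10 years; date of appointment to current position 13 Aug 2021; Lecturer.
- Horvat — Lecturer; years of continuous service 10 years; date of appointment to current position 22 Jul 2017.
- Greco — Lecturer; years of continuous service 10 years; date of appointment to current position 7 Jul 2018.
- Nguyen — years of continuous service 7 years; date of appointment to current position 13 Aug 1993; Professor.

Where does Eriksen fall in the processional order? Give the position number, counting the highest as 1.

By current position: Nguyen (Professor); then Tran and Eriksen (Associate Professor); then Achebe (Assistant Professor); then Horvat, Greco and Beaumont (Lecturer).
Tran and Eriksen both have years of continuous service 13 years, so the next rule applies.
Among Tran and Eriksen, by date of appointment to current position (earlier first): Tran (3 Feb 2014) before Eriksen (16 Jan 2020).
Horvat, Greco and Beaumont all have years of continuous service 10 years, so the next rule applies.
Among Horvat, Greco and Beaumont, by date of appointment to current position (earlier first): Horvat (22 Jul 2017) before Greco (7 Jul 2018) before Beaumont (13 Aug 2021).
Order: Nguyen, Tran, Eriksen, Achebe, Horvat, Greco, Beaumont. So position 3.

3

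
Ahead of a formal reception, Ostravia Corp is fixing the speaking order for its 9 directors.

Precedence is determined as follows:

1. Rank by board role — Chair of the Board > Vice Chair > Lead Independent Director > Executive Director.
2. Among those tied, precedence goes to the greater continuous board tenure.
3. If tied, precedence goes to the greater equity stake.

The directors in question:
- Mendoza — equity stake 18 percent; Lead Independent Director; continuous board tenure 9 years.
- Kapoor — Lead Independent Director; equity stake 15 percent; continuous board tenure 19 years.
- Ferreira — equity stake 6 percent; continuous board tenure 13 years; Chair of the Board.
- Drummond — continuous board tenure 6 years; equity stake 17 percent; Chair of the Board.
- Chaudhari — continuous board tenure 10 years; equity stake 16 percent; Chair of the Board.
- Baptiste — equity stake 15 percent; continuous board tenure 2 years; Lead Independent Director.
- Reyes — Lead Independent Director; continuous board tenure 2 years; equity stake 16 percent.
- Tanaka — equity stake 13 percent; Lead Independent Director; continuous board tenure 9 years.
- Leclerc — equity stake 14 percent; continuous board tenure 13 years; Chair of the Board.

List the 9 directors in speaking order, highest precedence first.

Leclerc, Ferreira, Chaudhari, Drummond, Kapoor, Mendoza, Tanaka, Reyes, Baptiste

By board role: Leclerc, Ferreira, Chaudhari and Drummond (Chair of the Board); then Kapoor, Mendoza, Tanaka, Reyes and Baptiste (Lead Independent Director).
Among Leclerc, Ferreira, Chaudhari and Drummond, by continuous board tenure (higher first): Leclerc and Ferreira (13 years) before Chaudhari (10 years) before Drummond (6 years).
Among Leclerc and Ferreira, by equity stake (higher first): Leclerc (14 percent) before Ferreira (6 percent).
Among Kapoor, Mendoza, Tanaka, Reyes and Baptiste, by continuous board tenure (higher first): Kapoor (19 years) before Mendoza and Tanaka (9 years) before Reyes and Baptiste (2 years).
Among Mendoza and Tanaka, by equity stake (higher first): Mendoza (18 percent) before Tanaka (13 percent).
Among Reyes and Baptiste, by equity stake (higher first): Reyes (16 percent) before Baptiste (15 percent).
Full order: Leclerc, Ferreira, Chaudhari, Drummond, Kapoor, Mendoza, Tanaka, Reyes, Baptiste.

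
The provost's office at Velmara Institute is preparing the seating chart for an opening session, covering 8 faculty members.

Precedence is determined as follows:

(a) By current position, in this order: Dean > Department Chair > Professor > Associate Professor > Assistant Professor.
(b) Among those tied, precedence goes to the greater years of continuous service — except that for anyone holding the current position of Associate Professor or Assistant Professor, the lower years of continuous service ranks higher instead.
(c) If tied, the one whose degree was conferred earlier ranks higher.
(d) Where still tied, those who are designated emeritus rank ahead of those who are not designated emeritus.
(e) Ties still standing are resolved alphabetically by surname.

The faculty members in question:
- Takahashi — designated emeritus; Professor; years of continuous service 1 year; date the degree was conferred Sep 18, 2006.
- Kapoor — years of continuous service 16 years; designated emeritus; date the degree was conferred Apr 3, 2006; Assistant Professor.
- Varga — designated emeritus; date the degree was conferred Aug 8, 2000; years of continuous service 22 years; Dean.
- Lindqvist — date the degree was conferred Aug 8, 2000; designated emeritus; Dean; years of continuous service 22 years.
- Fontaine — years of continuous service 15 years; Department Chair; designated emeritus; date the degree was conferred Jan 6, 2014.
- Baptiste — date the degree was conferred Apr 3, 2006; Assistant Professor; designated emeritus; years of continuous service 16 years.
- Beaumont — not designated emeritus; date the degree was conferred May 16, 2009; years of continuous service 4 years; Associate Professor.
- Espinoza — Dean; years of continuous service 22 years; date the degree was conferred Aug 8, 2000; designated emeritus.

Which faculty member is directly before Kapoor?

By current position: Espinoza, Lindqvist and Varga (Dean); then Fontaine (Department Chair); then Takahashi (Professor); then Beaumont (Associate Professor); then Baptiste and Kapoor (Assistant Professor).
Espinoza, Lindqvist and Varga all have years of continuous service 22 years, so the next rule applies.
Espinoza, Lindqvist and Varga all have date the degree was conferred Aug 8, 2000, so the next rule applies.
Espinoza, Lindqvist and Varga are each designated emeritus, so the next rule applies.
Among Espinoza, Lindqvist and Varga, alphabetically by surname: Espinoza before Lindqvist before Varga.
Baptiste and Kapoor both have years of continuous service 16 years, so the next rule applies.
Baptiste and Kapoor both have date the degree was conferred Apr 3, 2006, so the next rule applies.
Baptiste and Kapoor are each designated emeritus, so the next rule applies.
Among Baptiste and Kapoor, alphabetically by surname: Baptiste before Kapoor.
Order: Espinoza, Lindqvist, Varga, Fontaine, Takahashi, Beaumont, Baptiste, Kapoor.

Baptiste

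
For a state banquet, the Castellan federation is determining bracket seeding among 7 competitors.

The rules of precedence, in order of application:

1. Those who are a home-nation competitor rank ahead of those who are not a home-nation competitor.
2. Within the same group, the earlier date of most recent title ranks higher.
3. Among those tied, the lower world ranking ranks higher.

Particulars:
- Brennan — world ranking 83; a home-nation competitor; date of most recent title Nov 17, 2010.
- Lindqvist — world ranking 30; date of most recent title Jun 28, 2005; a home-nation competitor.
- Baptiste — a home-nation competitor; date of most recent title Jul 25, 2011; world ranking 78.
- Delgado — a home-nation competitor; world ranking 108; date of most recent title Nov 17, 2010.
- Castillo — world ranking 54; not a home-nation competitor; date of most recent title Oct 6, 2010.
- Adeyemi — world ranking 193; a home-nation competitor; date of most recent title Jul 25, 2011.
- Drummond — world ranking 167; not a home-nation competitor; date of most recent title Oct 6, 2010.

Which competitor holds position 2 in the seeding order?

Brennan

By the first rule: Lindqvist, Brennan, Delgado, Baptiste and Adeyemi (each a home-nation competitor); then Castillo and Drummond (both not a home-nation competitor).
Among Lindqvist, Brennan, Delgado, Baptiste and Adeyemi, by date of most recent title (earlier first): Lindqvist (Jun 28, 2005) before Brennan and Delgado (Nov 17, 2010) before Baptiste and Adeyemi (Jul 25, 2011).
Among Brennan and Delgado, by world ranking (lower first): Brennan (83) before Delgado (108).
Among Baptiste and Adeyemi, by world ranking (lower first): Baptiste (78) before Adeyemi (193).
Castillo and Drummond both have date of most recent title Oct 6, 2010, so the next rule applies.
Among Castillo and Drummond, by world ranking (lower first): Castillo (54) before Drummond (167).
Order: Lindqvist, Brennan, Delgado, Baptiste, Adeyemi, Castillo, Drummond.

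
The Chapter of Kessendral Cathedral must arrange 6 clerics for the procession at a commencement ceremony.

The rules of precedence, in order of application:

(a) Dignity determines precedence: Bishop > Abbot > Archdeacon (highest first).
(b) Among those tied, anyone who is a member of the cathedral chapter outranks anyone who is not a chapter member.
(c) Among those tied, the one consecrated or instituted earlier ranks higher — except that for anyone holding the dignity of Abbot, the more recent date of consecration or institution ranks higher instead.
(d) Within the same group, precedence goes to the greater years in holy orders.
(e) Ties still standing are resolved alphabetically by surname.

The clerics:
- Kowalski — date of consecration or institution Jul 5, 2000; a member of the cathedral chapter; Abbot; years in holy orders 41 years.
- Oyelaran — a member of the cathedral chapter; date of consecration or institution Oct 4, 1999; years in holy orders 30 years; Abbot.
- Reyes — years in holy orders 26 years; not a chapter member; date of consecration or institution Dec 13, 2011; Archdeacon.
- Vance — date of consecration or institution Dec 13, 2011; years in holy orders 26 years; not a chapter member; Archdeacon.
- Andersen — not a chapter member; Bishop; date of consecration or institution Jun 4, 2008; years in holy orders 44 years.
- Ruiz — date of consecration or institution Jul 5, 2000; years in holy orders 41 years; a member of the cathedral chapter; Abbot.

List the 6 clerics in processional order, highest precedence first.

By dignity: Andersen (Bishop); then Kowalski, Ruiz and Oyelaran (Abbot); then Reyes and Vance (Archdeacon).
Kowalski, Ruiz and Oyelaran are each a member of the cathedral chapter, so the next rule applies.
Among Kowalski, Ruiz and Oyelaran, by date of consecration or institution (later first) (reversed rule for this group): Kowalski and Ruiz (Jul 5, 2000) before Oyelaran (Oct 4, 1999).
Kowalski and Ruiz both have years in holy orders 41 years, so the next rule applies.
Among Kowalski and Ruiz, alphabetically by surname: Kowalski before Ruiz.
Reyes and Vance are each not a chapter member, so the next rule applies.
Reyes and Vance both have date of consecration or institution Dec 13, 2011, so the next rule applies.
Reyes and Vance both have years in holy orders 26 years, so the next rule applies.
Among Reyes and Vance, alphabetically by surname: Reyes before Vance.
Full order: Andersen, Kowalski, Ruiz, Oyelaran, Reyes, Vance.

Andersen, Kowalski, Ruiz, Oyelaran, Reyes, Vance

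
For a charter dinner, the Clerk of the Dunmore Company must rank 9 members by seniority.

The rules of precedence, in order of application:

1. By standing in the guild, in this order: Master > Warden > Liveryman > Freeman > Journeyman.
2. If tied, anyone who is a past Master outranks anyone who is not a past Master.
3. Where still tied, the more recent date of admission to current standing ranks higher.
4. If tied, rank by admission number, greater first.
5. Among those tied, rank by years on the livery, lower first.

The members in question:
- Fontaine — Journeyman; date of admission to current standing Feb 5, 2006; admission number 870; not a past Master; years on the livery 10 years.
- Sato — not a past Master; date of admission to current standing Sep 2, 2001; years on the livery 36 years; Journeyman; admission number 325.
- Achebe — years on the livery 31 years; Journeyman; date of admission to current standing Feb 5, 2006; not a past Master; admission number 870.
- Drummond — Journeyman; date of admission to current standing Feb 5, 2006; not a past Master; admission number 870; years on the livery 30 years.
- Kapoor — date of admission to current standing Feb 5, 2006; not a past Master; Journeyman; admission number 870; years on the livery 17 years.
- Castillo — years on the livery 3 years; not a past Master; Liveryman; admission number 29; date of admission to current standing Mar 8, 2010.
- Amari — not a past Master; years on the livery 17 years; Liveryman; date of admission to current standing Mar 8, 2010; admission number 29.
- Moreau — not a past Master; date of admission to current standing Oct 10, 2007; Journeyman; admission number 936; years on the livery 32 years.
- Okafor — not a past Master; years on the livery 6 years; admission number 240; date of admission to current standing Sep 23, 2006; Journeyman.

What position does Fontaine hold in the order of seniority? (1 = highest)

By standing in the guild: Castillo and Amari (Liveryman); then Moreau, Okafor, Fontaine, Kapoor, Drummond, Achebe and Sato (Journeyman).
Castillo and Amari are each not a past Master, so the next rule applies.
Castillo and Amari both have date of admission to current standing Mar 8, 2010, so the next rule applies.
Castillo and Amari both have admission number 29, so the next rule applies.
Among Castillo and Amari, by years on the livery (lower first): Castillo (3 years) before Amari (17 years).
Moreau, Okafor, Fontaine, Kapoor, Drummond, Achebe and Sato are each not a past Master, so the next rule applies.
Among Moreau, Okafor, Fontaine, Kapoor, Drummond, Achebe and Sato, by date of admission to current standing (later first): Moreau (Oct 10, 2007) before Okafor (Sep 23, 2006) before Fontaine, Kapoor, Drummond and Achebe (Feb 5, 2006) before Sato (Sep 2, 2001).
Fontaine, Kapoor, Drummond and Achebe all have admission number 870, so the next rule applies.
Among Fontaine, Kapoor, Drummond and Achebe, by years on the livery (lower first): Fontaine (10 years) before Kapoor (17 years) before Drummond (30 years) before Achebe (31 years).
Order: Castillo, Amari, Moreau, Okafor, Fontaine, Kapoor, Drummond, Achebe, Sato. So position 5.

5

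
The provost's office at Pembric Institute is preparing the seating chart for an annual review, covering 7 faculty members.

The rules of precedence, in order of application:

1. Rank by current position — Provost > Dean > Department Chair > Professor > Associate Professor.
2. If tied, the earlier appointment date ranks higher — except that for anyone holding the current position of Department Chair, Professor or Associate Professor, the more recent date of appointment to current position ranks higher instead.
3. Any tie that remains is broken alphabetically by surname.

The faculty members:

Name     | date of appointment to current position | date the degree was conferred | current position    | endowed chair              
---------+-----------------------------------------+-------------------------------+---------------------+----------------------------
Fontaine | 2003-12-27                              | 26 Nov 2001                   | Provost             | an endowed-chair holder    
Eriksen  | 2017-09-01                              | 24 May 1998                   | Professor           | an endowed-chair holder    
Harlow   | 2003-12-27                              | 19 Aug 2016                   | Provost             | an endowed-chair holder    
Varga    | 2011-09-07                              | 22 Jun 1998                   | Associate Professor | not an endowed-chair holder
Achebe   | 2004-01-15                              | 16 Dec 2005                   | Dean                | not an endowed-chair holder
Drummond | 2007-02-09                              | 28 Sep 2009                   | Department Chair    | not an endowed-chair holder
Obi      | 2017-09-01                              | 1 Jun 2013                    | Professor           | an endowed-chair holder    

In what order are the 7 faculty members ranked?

By current position: Fontaine and Harlow (Provost); then Achebe (Dean); then Drummond (Department Chair); then Eriksen and Obi (Professor); then Varga (Associate Professor).
Fontaine and Harlow both have date of appointment to current position 2003-12-27, so the next rule applies.
Among Fontaine and Harlow, alphabetically by surname: Fontaine before Harlow.
Eriksen and Obi both have date of appointment to current position 2017-09-01, so the next rule applies.
Among Eriksen and Obi, alphabetically by surname: Eriksen before Obi.
Full order: Fontaine, Harlow, Achebe, Drummond, Eriksen, Obi, Varga.

Fontaine, Harlow, Achebe, Drummond, Eriksen, Obi, Varga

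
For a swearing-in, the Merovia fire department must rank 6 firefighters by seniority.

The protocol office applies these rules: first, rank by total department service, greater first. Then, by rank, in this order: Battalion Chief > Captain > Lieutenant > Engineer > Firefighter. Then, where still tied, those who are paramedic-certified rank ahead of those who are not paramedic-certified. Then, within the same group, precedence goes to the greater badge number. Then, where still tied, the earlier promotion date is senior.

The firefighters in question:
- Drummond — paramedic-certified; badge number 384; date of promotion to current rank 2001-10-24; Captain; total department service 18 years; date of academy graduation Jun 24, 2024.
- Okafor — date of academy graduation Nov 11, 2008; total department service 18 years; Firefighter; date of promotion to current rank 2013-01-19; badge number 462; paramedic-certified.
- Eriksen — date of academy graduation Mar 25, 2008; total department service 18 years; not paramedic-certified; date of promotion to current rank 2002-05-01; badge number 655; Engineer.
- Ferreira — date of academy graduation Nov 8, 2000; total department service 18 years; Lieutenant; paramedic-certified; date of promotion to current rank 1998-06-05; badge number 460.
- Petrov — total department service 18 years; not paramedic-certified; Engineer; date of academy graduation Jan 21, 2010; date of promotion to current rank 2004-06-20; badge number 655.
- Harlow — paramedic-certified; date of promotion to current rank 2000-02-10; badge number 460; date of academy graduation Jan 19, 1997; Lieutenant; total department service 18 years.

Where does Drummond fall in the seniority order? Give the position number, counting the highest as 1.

By total department service (higher first): Drummond, Ferreira, Harlow, Eriksen, Petrov and Okafor (each 18 years).
Among Drummond, Ferreira, Harlow, Eriksen, Petrov and Okafor, by rank: Drummond (Captain) before Ferreira and Harlow (Lieutenant) before Eriksen and Petrov (Engineer) before Okafor (Firefighter).
Ferreira and Harlow are each paramedic-certified, so the next rule applies.
Ferreira and Harlow both have badge number 460, so the next rule applies.
Among Ferreira and Harlow, by date of promotion to current rank (earlier first): Ferreira (1998-06-05) before Harlow (2000-02-10).
Eriksen and Petrov are each not paramedic-certified, so the next rule applies.
Eriksen and Petrov both have badge number 655, so the next rule applies.
Among Eriksen and Petrov, by date of promotion to current rank (earlier first): Eriksen (2002-05-01) before Petrov (2004-06-20).
Order: Drummond, Ferreira, Harlow, Eriksen, Petrov, Okafor. So position 1.

1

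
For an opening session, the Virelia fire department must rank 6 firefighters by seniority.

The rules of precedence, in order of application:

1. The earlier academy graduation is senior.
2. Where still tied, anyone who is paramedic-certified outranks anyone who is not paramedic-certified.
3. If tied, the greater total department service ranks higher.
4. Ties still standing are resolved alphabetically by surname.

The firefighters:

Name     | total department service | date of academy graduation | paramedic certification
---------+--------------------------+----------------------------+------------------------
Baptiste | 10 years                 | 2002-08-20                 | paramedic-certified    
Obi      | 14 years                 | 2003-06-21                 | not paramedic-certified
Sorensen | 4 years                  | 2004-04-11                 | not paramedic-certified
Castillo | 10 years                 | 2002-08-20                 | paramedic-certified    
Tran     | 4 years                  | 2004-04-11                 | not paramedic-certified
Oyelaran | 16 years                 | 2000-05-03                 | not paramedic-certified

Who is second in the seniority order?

Baptiste

By date of academy graduation (earlier first): Oyelaran (2000-05-03); then Baptiste and Castillo (both 2002-08-20); then Obi (2003-06-21); then Sorensen and Tran (both 2004-04-11).
Baptiste and Castillo are each paramedic-certified, so the next rule applies.
Baptiste and Castillo both have total department service 10 years, so the next rule applies.
Among Baptiste and Castillo, alphabetically by surname: Baptiste before Castillo.
Sorensen and Tran are each not paramedic-certified, so the next rule applies.
Sorensen and Tran both have total department service 4 years, so the next rule applies.
Among Sorensen and Tran, alphabetically by surname: Sorensen before Tran.
Order: Oyelaran, Baptiste, Castillo, Obi, Sorensen, Tran.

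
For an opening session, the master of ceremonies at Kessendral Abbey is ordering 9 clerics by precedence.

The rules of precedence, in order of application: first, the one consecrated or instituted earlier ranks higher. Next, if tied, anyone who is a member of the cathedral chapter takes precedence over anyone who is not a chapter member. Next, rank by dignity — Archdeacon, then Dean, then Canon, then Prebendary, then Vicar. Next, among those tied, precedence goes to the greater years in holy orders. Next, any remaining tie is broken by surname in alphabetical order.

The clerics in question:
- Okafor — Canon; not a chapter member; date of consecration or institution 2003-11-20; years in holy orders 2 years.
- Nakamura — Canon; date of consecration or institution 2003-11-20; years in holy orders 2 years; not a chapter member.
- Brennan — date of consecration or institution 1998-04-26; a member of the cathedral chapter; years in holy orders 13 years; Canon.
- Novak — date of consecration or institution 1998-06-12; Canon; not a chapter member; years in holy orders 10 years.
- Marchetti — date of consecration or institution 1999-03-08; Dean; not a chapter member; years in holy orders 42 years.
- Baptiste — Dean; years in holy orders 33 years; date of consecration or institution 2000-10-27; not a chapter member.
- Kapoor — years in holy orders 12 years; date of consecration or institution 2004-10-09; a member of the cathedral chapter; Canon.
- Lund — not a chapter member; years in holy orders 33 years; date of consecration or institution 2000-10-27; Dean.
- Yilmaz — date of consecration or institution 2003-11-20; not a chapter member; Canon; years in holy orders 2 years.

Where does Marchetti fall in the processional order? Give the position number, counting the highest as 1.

3

By date of consecration or institution (earlier first): Brennan (1998-04-26); then Novak (1998-06-12); then Marchetti (1999-03-08); then Baptiste and Lund (both 2000-10-27); then Nakamura, Okafor and Yilmaz (each 2003-11-20); then Kapoor (2004-10-09).
Baptiste and Lund are each not a chapter member, so the next rule applies.
Baptiste and Lund are each Dean, so the next rule applies.
Baptiste and Lund both have years in holy orders 33 years, so the next rule applies.
Among Baptiste and Lund, alphabetically by surname: Baptiste before Lund.
Nakamura, Okafor and Yilmaz are each not a chapter member, so the next rule applies.
Nakamura, Okafor and Yilmaz are each Canon, so the next rule applies.
Nakamura, Okafor and Yilmaz all have years in holy orders 2 years, so the next rule applies.
Among Nakamura, Okafor and Yilmaz, alphabetically by surname: Nakamura before Okafor before Yilmaz.
Order: Brennan, Novak, Marchetti, Baptiste, Lund, Nakamura, Okafor, Yilmaz, Kapoor. So position 3.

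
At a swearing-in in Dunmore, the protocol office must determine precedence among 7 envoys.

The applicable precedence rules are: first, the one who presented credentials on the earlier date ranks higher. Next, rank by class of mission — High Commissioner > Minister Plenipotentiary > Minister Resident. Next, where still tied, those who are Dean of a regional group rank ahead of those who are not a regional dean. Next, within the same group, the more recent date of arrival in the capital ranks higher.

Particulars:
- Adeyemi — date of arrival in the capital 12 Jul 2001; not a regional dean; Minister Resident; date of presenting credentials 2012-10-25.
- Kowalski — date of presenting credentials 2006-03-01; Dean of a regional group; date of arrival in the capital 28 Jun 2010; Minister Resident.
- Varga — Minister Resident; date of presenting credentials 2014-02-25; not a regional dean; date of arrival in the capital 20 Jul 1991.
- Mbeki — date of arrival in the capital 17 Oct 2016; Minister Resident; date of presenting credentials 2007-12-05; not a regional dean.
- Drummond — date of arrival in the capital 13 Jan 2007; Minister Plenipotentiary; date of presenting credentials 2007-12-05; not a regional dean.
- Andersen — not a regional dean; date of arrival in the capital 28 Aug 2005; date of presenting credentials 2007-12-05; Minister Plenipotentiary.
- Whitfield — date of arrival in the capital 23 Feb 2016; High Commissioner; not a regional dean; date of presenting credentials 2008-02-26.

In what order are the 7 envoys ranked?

By date of presenting credentials (earlier first): Kowalski (2006-03-01); then Drummond, Andersen and Mbeki (each 2007-12-05); then Whitfield (2008-02-26); then Adeyemi (2012-10-25); then Varga (2014-02-25).
Among Drummond, Andersen and Mbeki, by class of mission: Drummond and Andersen (Minister Plenipotentiary) before Mbeki (Minister Resident).
Drummond and Andersen are each not a regional dean, so the next rule applies.
Among Drummond and Andersen, by date of arrival in the capital (later first): Drummond (13 Jan 2007) before Andersen (28 Aug 2005).
Full order: Kowalski, Drummond, Andersen, Mbeki, Whitfield, Adeyemi, Varga.

Kowalski, Drummond, Andersen, Mbeki, Whitfield, Adeyemi, Varga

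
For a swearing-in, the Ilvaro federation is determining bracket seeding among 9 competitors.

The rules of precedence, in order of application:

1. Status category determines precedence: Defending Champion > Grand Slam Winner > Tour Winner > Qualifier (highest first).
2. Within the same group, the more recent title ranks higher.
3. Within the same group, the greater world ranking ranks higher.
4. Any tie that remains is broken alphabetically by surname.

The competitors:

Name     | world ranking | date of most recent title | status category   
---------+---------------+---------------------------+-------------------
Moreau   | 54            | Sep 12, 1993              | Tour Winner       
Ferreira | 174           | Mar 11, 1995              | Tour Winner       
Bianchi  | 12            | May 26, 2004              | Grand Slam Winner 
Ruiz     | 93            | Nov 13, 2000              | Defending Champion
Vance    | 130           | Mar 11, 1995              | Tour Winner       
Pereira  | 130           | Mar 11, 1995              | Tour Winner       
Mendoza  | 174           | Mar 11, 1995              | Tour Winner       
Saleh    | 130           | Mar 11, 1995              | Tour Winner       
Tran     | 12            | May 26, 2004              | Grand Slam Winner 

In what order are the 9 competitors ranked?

By status category: Ruiz (Defending Champion); then Bianchi and Tran (Grand Slam Winner); then Ferreira, Mendoza, Pereira, Saleh, Vance and Moreau (Tour Winner).
Bianchi and Tran both have date of most recent title May 26, 2004, so the next rule applies.
Bianchi and Tran both have world ranking 12, so the next rule applies.
Among Bianchi and Tran, alphabetically by surname: Bianchi before Tran.
Among Ferreira, Mendoza, Pereira, Saleh, Vance and Moreau, by date of most recent title (later first): Ferreira, Mendoza, Pereira, Saleh and Vance (Mar 11, 1995) before Moreau (Sep 12, 1993).
Among Ferreira, Mendoza, Pereira, Saleh and Vance, by world ranking (higher first): Ferreira and Mendoza (174) before Pereira, Saleh and Vance (130).
Among Ferreira and Mendoza, alphabetically by surname: Ferreira before Mendoza.
Among Pereira, Saleh and Vance, alphabetically by surname: Pereira before Saleh before Vance.
Full order: Ruiz, Bianchi, Tran, Ferreira, Mendoza, Pereira, Saleh, Vance, Moreau.

Ruiz, Bianchi, Tran, Ferreira, Mendoza, Pereira, Saleh, Vance, Moreau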